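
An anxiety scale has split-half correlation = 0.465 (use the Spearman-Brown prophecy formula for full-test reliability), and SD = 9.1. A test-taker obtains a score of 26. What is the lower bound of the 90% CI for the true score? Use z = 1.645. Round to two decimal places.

16.95

r_full = 2·0.465 / (1 + 0.465) ≃ 0.635
SEM = 9.100×√(1 − 0.635) ≃ 5.499
Margin = 1.645 × 5.499 ≃ 9.046
Lower bound: 26 − 9.046 = 16.954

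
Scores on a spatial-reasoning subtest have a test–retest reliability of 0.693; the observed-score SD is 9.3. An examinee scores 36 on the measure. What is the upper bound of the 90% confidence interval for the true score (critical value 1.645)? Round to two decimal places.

44.48

SEM = 9.300×√(1 − 0.693) ≈ 5.153
1.645 × SEM ≈ 8.477
Upper limit = 36 + 8.477 ≈ 44.477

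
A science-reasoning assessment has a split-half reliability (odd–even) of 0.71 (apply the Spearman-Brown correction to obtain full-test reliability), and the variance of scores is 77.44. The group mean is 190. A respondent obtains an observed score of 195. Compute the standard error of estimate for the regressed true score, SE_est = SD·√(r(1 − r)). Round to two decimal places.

SD = √77.44 = 8.800
r_full = 2·0.71 / (1 + 0.71) ≈ 0.830
SE_est = 8.800·√[r(1 − r)] ≈ 3.302

3.30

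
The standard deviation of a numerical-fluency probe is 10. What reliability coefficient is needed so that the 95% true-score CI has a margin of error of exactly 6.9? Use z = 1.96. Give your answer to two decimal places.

0.88

Required SEM = 6.9 / 1.96 ≈ 3.52041
r = 1 − (SEM / SD)² = 1 − (3.52041 / 10)² ≈ 1 − 0.12393 ≈ 0.87607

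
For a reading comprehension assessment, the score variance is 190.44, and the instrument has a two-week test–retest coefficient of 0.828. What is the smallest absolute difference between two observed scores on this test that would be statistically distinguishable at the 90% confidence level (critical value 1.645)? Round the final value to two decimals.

σ = 190.44^(1/2) = 13.80000
The standard error of measurement is 13.80000·√(1 − 0.82800) ≈ 13.80000·0.41473 ≈ 5.72326.
SE_diff = SEM · √2 ≈ 5.72326 · 1.41421 ≈ 8.09391
Minimum reliable difference = 1.645 · SE_diff ≈ 1.645 · 8.09391 ≈ 13.31448

13.31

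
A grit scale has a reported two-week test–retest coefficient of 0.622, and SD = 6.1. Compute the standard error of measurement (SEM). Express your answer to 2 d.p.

3.75

SEM = 6.100×√(1 − 0.622) ≃ 3.750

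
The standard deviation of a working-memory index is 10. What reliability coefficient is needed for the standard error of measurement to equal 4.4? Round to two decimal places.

0.81

r = 1 − (SEM / SD)² = 1 − (4.40000 / 10)² ≃ 1 − 0.19360 ≃ 0.80640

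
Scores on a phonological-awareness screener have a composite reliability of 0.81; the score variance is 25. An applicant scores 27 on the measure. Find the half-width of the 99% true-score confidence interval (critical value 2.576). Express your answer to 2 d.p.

σ = 25^(1/2) = 5.0000
The standard error of measurement is 5.0000×√(1 − 0.8100) ≈ 5.0000×0.4359 ≈ 2.1794.
2.576 × SEM ≈ 5.6143

5.61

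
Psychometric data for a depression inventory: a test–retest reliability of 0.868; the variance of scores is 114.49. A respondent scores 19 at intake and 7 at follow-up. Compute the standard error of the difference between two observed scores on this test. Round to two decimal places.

5.50

σ = 114.49^(1/2) = 10.700
SEM = 10.700*√(1 − 0.868) ≈ 3.888
SE_diff = √2 * SEM ≈ 5.498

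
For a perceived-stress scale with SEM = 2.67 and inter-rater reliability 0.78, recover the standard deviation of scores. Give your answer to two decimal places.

SD = SEM / √(1 − r) = 2.67 / √0.22000 ≃ 2.67 / 0.46904 ≃ 5.69246

5.69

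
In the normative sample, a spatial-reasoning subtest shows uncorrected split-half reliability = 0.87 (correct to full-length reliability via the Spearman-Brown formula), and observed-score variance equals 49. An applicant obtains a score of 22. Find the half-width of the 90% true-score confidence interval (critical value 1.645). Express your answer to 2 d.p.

3.04

SD = √49 = 7.000
Full-length reliability (Spearman-Brown) = 2(0.87)/(1+0.87) ≈ 0.930
SEM = 7.000 * √(1 − 0.930) = 7.000 * √0.070 ≈ 7.000 * 0.264 ≈ 1.846
1.645 * SEM ≈ 3.036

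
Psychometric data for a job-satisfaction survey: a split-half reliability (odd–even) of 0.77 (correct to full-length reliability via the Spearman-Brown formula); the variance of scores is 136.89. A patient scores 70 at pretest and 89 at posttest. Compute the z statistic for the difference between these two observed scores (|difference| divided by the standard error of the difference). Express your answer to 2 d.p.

3.19

σ = 136.89^(1/2) = 11.700
Full-length reliability (Spearman-Brown) = 2(0.77)/(1+0.77) ≈ 0.870
The standard error of measurement is 11.700·√(1 − 0.870) ≈ 11.700·0.360 ≈ 4.218.
SE_diff = √2 · SEM ≈ 5.965
z = |70 − 89| / 5.965 = 19 / 5.965 ≈ 3.185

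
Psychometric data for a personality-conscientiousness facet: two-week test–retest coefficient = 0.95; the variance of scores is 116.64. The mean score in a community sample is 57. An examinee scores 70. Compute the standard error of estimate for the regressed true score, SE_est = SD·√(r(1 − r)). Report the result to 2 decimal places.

2.35

σ = 116.64^(1/2) = 10.800
SE_est = SD · √(r(1 − r)) = 10.800 · √0.048 ≈ 10.800 · 0.218 ≈ 2.354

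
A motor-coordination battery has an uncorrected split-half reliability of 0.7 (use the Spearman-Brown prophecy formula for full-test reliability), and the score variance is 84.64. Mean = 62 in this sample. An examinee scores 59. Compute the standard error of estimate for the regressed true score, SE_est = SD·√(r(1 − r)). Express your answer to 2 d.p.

σ = 84.64^(1/2) = 9.2000
r_full = 2·0.7 / (1 + 0.7) ≃ 0.8235
SE_est = SD * √(r(1 − r)) = 9.2000 * √0.1453 ≃ 9.2000 * 0.3812 ≃ 3.5072

3.51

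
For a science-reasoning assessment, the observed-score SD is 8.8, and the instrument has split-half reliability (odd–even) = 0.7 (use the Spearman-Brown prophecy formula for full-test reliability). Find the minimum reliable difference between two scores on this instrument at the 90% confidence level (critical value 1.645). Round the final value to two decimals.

8.60

Spearman-Brown: r = 2(0.7) / (1 + 0.7) = 1.400 / 1.700 ≈ 0.824
The standard error of measurement is 8.800*√(1 − 0.824) ≈ 8.800*0.420 ≈ 3.697.
Standard error of the difference = 3.697·√2 ≈ 5.228
Minimum reliable difference = 1.645 * SE_diff ≈ 1.645 * 5.228 ≈ 8.600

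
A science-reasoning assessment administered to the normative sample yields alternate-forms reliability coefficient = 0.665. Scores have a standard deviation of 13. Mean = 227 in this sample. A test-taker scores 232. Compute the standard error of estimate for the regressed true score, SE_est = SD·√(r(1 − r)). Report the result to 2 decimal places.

SE_est = 13.0000·√[r(1 − r)] ≈ 6.1359

6.14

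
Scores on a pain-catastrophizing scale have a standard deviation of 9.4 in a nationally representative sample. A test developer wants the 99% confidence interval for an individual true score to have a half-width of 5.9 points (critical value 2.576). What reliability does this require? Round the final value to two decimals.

Required SEM = 5.9 / 2.576 ≃ 2.290
Required reliability = 1 − (SEM/SD)² = 1 − 0.059 ≃ 0.941

0.94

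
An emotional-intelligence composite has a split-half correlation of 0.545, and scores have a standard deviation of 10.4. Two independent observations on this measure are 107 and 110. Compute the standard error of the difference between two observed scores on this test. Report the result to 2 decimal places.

7.98

Spearman-Brown: r = 2(0.545) / (1 + 0.545) = 1.0900 / 1.5450 ≈ 0.7055
SEM = 10.4000×√(1 − 0.7055) ≈ 5.6438
SE_diff = SEM × √2 ≈ 5.6438 × 1.4142 ≈ 7.9816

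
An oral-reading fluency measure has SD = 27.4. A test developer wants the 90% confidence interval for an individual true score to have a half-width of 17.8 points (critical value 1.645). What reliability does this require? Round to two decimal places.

SEM needed = half-width / z = 17.8/1.645 ≈ 10.8207
r = 1 − (SEM / SD)² = 1 − (10.8207 / 27.4)² ≈ 1 − 0.1560 ≈ 0.8440

0.84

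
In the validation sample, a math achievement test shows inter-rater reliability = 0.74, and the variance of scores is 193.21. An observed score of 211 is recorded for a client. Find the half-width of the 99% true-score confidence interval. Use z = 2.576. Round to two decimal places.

σ = 193.21^(1/2) = 13.900
SEM = 13.900 × √(1 − 0.740) = 13.900 × √0.260 ≈ 13.900 × 0.510 ≈ 7.088
2.576 × SEM ≈ 18.258

18.26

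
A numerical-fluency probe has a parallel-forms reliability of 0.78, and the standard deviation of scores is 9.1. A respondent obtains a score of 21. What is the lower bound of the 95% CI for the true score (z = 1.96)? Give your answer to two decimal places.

SEM = 9.10000·√(1 − 0.78000) ≃ 4.26828
Half-width = 1.96·4.26828 ≃ 8.36583
Lower limit = 21 − 8.36583 ≃ 12.63417

12.63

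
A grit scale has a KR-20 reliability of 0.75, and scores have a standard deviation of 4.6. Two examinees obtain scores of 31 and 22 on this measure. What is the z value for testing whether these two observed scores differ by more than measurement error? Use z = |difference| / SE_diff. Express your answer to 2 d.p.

2.77

SEM = 4.6000 × √(1 − 0.7500) = 4.6000 × √0.2500 ≈ 4.6000 × 0.5000 ≈ 2.3000
SE_diff = √2 × SEM ≈ 3.2527
z = |31 − 22| / 3.2527 = 9 / 3.2527 ≈ 2.7669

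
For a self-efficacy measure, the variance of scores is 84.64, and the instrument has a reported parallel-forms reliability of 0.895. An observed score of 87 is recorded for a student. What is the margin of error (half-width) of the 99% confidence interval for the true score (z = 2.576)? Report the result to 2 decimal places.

7.68

SD = √84.64 = 9.200
SEM = 9.200·√(1 − 0.895) ≈ 2.981
Half-width = 2.576·2.981 ≈ 7.679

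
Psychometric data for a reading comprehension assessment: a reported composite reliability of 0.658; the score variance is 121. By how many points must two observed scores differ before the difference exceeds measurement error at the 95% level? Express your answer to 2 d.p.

SD = √121 ≈ 11.000
SEM = 11.000*√(1 − 0.658) ≈ 6.433
Standard error of the difference = 6.433·√2 ≈ 9.097
Minimum reliable difference = 1.96 * SE_diff ≈ 1.96 * 9.097 ≈ 17.831

17.83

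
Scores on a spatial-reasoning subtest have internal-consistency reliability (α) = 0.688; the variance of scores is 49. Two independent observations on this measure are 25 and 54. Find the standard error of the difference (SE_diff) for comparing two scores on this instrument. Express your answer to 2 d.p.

SD = √49 = 7.00000
SEM = 7.00000 × √(1 − 0.68800) = 7.00000 × √0.31200 ≈ 7.00000 × 0.55857 ≈ 3.90999
SE_diff = SEM × √2 ≈ 3.90999 × 1.41421 ≈ 5.52956

5.53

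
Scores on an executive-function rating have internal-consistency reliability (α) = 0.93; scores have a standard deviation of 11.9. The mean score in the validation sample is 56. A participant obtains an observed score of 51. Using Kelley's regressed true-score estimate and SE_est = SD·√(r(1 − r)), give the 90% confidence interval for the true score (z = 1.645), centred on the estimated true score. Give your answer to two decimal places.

T̂ = 0.9300(51) + 0.0700(56) ≈ 51.3500
SE_est = SD * √(r(1 − r)) = 11.9000 * √0.0651 ≈ 11.9000 * 0.2551 ≈ 3.0362
90% CI: 51.3500 ± 4.9946 ≈ (46.3554, 56.3446)

[46.36, 56.34]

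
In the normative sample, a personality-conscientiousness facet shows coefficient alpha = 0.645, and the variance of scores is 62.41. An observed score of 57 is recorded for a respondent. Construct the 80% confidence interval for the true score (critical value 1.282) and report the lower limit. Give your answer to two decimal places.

SD = √62.41 = 7.90000
SEM = 7.90000*√(1 − 0.64500) ≈ 4.70697
1.282 * SEM ≈ 6.03433
Lower bound: 57 − 6.03433 = 50.96567

50.97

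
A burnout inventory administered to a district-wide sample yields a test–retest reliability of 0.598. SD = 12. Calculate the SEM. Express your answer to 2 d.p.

7.61

SEM = 12.000*√(1 − 0.598) ≈ 7.608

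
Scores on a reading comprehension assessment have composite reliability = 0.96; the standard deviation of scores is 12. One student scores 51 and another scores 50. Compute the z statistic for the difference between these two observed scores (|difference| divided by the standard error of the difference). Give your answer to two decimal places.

0.29

SEM = 12.0000·√(1 − 0.9600) ≃ 2.4000
SE_diff = SEM · √2 ≃ 2.4000 · 1.4142 ≃ 3.3941
z = 1 / 3.3941 ≃ 0.2946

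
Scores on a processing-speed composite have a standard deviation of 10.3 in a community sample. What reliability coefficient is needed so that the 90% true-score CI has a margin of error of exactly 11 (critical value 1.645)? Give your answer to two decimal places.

SEM needed = half-width / z = 11/1.645 ≈ 6.6869
r = 1 − (6.6869/10.3)² ≈ 1 − 0.4215 ≈ 0.5785

0.58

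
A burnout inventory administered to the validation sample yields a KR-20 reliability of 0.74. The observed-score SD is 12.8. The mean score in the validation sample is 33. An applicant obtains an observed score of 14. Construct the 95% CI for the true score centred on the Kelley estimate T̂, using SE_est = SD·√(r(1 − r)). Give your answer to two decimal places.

[7.94, 29.94]

T̂ = 0.7400(14) + 0.2600(33) ≃ 18.9400
SE_est = 12.8000*√(0.7400*0.2600) ≃ 5.6145
95% CI: 18.9400 ± 11.0045 ≃ (7.9355, 29.9445)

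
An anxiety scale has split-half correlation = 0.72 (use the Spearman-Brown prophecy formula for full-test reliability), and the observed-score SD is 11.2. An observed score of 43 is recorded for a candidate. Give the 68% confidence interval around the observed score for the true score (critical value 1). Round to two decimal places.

[38.48, 47.52]

r_full = 2·0.72 / (1 + 0.72) ≃ 0.837
SEM = 11.200·√(1 − 0.837) ≃ 4.519
Margin = 1 · 4.519 ≃ 4.519
CI = 43 ± 4.519 → [38.481, 47.519]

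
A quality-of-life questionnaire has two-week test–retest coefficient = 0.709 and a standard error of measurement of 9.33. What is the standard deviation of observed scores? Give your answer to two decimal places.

SD = 9.33 / √(1 − 0.709) ≈ 17.2956

17.30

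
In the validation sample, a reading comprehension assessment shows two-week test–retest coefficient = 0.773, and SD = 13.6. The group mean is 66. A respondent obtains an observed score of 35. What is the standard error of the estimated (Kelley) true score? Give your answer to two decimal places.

5.70

SE_est = 13.6000·√[r(1 − r)] ≈ 5.6969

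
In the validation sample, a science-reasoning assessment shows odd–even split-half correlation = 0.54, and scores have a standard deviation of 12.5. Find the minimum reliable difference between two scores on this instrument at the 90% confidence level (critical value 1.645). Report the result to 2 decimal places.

15.89

r_full = 2·0.54 / (1 + 0.54) ≈ 0.7013
SEM = 12.5000 × √(1 − 0.7013) = 12.5000 × √0.2987 ≈ 12.5000 × 0.5465 ≈ 6.8317
SE_diff = SEM × √2 ≈ 6.8317 × 1.4142 ≈ 9.6615
Smallest detectable difference = 1.645×9.6615 ≈ 15.8931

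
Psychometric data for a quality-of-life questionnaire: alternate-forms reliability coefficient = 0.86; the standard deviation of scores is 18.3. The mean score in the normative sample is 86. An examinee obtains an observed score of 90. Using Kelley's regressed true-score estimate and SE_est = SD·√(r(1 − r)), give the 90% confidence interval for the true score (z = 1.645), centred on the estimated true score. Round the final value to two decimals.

[78.99, 99.89]

T̂ = r·X + (1 − r)·M = 0.8600·90 + 0.1400·86 = 77.4000 + 12.0400 ≃ 89.4400
SE_est = SD · √(r(1 − r)) = 18.3000 · √0.1204 ≃ 18.3000 · 0.3470 ≃ 6.3499
90% CI: 89.4400 ± 10.4455 ≃ (78.9945, 99.8855)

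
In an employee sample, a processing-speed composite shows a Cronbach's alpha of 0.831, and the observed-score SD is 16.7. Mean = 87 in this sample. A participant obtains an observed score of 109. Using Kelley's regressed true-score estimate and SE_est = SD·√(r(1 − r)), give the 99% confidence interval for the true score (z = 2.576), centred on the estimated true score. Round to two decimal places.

[89.16, 121.40]

T̂ = 0.83100(109) + 0.16900(87) ≈ 105.28200
SE_est = 16.70000·√[r(1 − r)] ≈ 6.25836
CI = 105.28200 ± 2.576 × 6.25836 → [89.16047, 121.40353]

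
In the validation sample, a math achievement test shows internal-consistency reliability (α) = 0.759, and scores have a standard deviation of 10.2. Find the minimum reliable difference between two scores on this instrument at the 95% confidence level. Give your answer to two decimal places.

13.88

SEM = 10.2000·√(1 − 0.7590) ≈ 5.0074
Standard error of the difference = 5.0074·√2 ≈ 7.0815
Minimum reliable difference = 1.96 · SE_diff ≈ 1.96 · 7.0815 ≈ 13.8797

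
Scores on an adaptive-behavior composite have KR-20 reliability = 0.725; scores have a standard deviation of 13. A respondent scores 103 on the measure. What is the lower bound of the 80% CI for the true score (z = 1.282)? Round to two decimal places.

SEM = 13.000 × √(1 − 0.725) = 13.000 × √0.275 ≃ 13.000 × 0.524 ≃ 6.817
1.282 × SEM ≃ 8.740
Lower bound: 103 − 8.740 = 94.260

94.26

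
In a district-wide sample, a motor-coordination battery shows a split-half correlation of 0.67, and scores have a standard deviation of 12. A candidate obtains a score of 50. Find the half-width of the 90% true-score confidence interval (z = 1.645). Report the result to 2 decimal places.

8.77

r_full = 2·0.67 / (1 + 0.67) ≃ 0.80240
The standard error of measurement is 12.00000*√(1 − 0.80240) ≃ 12.00000*0.44453 ≃ 5.33433.
1.645 * SEM ≃ 8.77497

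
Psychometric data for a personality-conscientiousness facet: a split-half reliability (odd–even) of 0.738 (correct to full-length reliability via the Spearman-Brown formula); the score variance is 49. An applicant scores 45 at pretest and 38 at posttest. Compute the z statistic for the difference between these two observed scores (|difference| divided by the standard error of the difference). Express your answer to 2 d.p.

1.82

σ = 49^(1/2) = 7.00000
r_full = 2·0.738 / (1 + 0.738) ≈ 0.84925
SEM = 7.00000·√(1 − 0.84925) ≈ 2.71784
SE_diff = SEM · √2 ≈ 2.71784 · 1.41421 ≈ 3.84361
z = 7 / 3.84361 ≈ 1.82121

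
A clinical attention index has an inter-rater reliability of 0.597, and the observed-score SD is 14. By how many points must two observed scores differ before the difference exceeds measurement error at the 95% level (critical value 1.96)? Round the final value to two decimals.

24.63

SEM = 14.00000·√(1 − 0.59700) ≈ 8.88752
SE_diff = SEM · √2 ≈ 8.88752 · 1.41421 ≈ 12.56885
Smallest detectable difference = 1.96·12.56885 ≈ 24.63495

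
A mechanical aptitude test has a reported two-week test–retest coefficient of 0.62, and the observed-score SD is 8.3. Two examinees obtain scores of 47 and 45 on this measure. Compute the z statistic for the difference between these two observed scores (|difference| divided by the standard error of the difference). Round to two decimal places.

SEM = 8.3000*√(1 − 0.6200) ≈ 5.1165
SE_diff = SEM * √2 ≈ 5.1165 * 1.4142 ≈ 7.2358
z = |47 − 45| / 7.2358 = 2 / 7.2358 ≈ 0.2764

0.28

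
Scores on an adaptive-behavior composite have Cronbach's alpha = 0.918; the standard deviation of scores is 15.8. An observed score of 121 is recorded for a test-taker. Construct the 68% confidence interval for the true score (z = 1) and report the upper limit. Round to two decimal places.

The standard error of measurement is 15.800·√(1 − 0.918) ≈ 15.800·0.286 ≈ 4.524.
Half-width = 1·4.524 ≈ 4.524
Upper limit = 121 + 4.524 ≈ 125.524

125.52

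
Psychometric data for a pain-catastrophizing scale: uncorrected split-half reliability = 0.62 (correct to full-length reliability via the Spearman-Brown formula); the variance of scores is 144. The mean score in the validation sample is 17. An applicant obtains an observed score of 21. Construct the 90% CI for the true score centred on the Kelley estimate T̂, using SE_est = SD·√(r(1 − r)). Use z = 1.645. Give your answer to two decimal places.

σ = 144^(1/2) = 12.0000
Full-length reliability (Spearman-Brown) = 2(0.62)/(1+0.62) ≈ 0.7654
T̂ = 0.7654(21) + 0.2346(17) ≈ 20.0617
SE_est = 12.0000×√(0.7654×0.2346) ≈ 5.0847
90% CI: 20.0617 ± 8.3644 ≈ (11.6973, 28.4261)

[11.70, 28.43]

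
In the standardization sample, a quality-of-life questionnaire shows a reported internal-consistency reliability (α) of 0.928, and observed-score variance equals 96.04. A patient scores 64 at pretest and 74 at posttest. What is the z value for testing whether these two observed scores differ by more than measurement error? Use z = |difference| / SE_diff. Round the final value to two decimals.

2.69

SD = √96.04 ≈ 9.80000
The standard error of measurement is 9.80000*√(1 − 0.92800) ≈ 9.80000*0.26833 ≈ 2.62962.
Standard error of the difference = 2.62962·√2 ≈ 3.71884
z = 10 / 3.71884 ≈ 2.68901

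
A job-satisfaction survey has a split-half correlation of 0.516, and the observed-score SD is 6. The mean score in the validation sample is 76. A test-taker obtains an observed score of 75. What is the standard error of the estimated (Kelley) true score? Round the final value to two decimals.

2.80

r_full = 2·0.516 / (1 + 0.516) ≈ 0.6807
SE_est = SD * √(r(1 − r)) = 6.0000 * √0.2173 ≈ 6.0000 * 0.4662 ≈ 2.7971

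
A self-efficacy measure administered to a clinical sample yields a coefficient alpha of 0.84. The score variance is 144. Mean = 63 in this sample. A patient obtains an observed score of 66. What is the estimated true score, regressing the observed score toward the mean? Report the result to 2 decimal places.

T̂ = 0.840(66) + 0.160(63) ≈ 65.520

65.52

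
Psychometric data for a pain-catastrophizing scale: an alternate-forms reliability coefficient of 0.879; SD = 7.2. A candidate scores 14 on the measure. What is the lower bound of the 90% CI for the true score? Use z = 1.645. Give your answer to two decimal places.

9.88

SEM = 7.2000 × √(1 − 0.8790) = 7.2000 × √0.1210 ≃ 7.2000 × 0.3479 ≃ 2.5045
Half-width = 1.645×2.5045 ≃ 4.1199
Lower limit = 14 − 4.1199 ≃ 9.8801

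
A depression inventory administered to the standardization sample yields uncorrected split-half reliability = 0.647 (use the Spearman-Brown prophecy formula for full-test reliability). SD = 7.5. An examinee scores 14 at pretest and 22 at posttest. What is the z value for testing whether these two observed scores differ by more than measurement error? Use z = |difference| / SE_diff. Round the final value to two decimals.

Spearman-Brown: r = 2(0.647) / (1 + 0.647) = 1.2940 / 1.6470 ≈ 0.7857
SEM = 7.5000*√(1 − 0.7857) ≈ 3.4722
Standard error of the difference = 3.4722·√2 ≈ 4.9104
z = |14 − 22| / 4.9104 = 8 / 4.9104 ≈ 1.6292

1.63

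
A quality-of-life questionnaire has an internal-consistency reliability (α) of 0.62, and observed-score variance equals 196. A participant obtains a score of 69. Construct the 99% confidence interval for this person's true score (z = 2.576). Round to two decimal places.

σ = 196^(1/2) = 14.0000
The standard error of measurement is 14.0000*√(1 − 0.6200) ≃ 14.0000*0.6164 ≃ 8.6302.
Margin = 2.576 * 8.6302 ≃ 22.2313
CI = 69 ± 22.2313 → [46.7687, 91.2313]

[46.77, 91.23]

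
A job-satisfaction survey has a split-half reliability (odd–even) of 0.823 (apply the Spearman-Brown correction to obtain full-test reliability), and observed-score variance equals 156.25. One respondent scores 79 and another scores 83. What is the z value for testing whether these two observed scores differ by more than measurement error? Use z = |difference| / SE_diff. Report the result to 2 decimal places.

0.73

SD = √156.25 = 12.50000
r_full = 2·0.823 / (1 + 0.823) ≈ 0.90291
The standard error of measurement is 12.50000*√(1 − 0.90291) ≈ 12.50000*0.31160 ≈ 3.89496.
SE_diff = √2 * SEM ≈ 5.50831
z = |79 − 83| / 5.50831 = 4 / 5.50831 ≈ 0.72618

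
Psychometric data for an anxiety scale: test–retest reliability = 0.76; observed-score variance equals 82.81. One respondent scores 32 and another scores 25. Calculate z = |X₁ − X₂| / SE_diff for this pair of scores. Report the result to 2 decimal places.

SD = √82.81 ≈ 9.1000
SEM = 9.1000 * √(1 − 0.7600) = 9.1000 * √0.2400 ≈ 9.1000 * 0.4899 ≈ 4.4581
SE_diff = √2 * SEM ≈ 6.3047
z = 7 / 6.3047 ≈ 1.1103

1.11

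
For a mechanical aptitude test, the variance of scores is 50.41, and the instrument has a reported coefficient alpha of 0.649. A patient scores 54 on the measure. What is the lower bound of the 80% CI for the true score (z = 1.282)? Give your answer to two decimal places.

48.61

SD = √50.41 ≈ 7.100
SEM = 7.100·√(1 − 0.649) ≈ 4.206
Margin = 1.282 · 4.206 ≈ 5.393
Lower bound: 54 − 5.393 = 48.607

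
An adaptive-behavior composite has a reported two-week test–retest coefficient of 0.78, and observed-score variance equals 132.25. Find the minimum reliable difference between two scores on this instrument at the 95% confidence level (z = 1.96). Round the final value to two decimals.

14.95

SD = √132.25 = 11.500
SEM = 11.500 × √(1 − 0.780) = 11.500 × √0.220 ≈ 11.500 × 0.469 ≈ 5.394
Standard error of the difference = 5.394·√2 ≈ 7.628
Smallest detectable difference = 1.96×7.628 ≈ 14.951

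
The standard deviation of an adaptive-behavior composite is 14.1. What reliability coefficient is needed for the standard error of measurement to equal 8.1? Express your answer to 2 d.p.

0.67

r = 1 − (8.1000/14.1)² ≈ 1 − 0.3300 ≈ 0.6700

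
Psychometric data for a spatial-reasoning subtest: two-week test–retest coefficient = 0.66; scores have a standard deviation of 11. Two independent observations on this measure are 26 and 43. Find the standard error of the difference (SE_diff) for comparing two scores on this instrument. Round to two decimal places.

The standard error of measurement is 11.00000*√(1 − 0.66000) ≈ 11.00000*0.58310 ≈ 6.41405.
SE_diff = √2 * SEM ≈ 9.07083

9.07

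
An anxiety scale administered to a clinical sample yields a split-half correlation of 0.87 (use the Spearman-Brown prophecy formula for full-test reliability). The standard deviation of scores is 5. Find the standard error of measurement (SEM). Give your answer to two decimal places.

1.32

Spearman-Brown: r = 2(0.87) / (1 + 0.87) = 1.740 / 1.870 ≃ 0.930
SEM = 5.000*√(1 − 0.930) ≃ 1.318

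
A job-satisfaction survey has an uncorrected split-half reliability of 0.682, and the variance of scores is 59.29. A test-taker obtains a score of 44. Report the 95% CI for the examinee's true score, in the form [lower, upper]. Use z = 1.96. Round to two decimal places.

σ = 59.29^(1/2) = 7.7000
Full-length reliability (Spearman-Brown) = 2(0.682)/(1+0.682) ≈ 0.8109
The standard error of measurement is 7.7000*√(1 − 0.8109) ≈ 7.7000*0.4348 ≈ 3.3480.
Half-width = 1.96*3.3480 ≈ 6.5622
Interval: (37.4378, 50.5622)

[37.44, 50.56]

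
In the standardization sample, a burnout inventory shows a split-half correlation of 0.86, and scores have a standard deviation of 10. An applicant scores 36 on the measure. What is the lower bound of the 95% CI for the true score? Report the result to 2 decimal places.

r_full = 2·0.86 / (1 + 0.86) ≈ 0.925
SEM = 10.000 × √(1 − 0.925) = 10.000 × √0.075 ≈ 10.000 × 0.274 ≈ 2.744
1.96 × SEM ≈ 5.377
Lower limit = 36 − 5.377 ≈ 30.623

30.62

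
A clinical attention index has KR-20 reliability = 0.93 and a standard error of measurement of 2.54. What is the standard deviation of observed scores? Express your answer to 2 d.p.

9.60

SD = 2.54 / √(1 − 0.93) ≈ 9.600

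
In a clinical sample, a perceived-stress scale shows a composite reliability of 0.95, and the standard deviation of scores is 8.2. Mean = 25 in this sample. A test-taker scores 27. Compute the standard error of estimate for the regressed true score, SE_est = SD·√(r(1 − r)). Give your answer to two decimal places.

1.79

SE_est = SD × √(r(1 − r)) = 8.200 × √0.048 ≈ 8.200 × 0.218 ≈ 1.787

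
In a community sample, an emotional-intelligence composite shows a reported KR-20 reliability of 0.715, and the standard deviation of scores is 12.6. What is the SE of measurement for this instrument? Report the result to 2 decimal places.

SEM = 12.60000*√(1 − 0.71500) ≈ 6.72656

6.73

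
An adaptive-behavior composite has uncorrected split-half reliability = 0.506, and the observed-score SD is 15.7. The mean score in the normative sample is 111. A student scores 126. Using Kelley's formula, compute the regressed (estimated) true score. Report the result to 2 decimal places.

121.08

Full-length reliability (Spearman-Brown) = 2(0.506)/(1+0.506) ≈ 0.672
T̂ = 0.672(126) + 0.328(111) ≈ 121.080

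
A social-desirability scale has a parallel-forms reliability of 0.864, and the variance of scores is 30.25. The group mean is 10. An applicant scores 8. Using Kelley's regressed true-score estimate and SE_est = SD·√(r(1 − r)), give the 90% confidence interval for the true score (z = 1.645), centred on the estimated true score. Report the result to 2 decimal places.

σ = 30.25^(1/2) = 5.5000
Estimated true score = 0.8640×8 + (1 − 0.8640)×10 ≈ 8.2720
SE_est = 5.5000·√[r(1 − r)] ≈ 1.8853
90% CI: 8.2720 ± 3.1014 ≈ (5.1706, 11.3734)

[5.17, 11.37]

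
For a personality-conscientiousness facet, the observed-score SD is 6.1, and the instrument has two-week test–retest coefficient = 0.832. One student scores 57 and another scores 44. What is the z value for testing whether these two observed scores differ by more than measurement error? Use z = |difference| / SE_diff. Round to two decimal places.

The standard error of measurement is 6.10000×√(1 − 0.83200) ≈ 6.10000×0.40988 ≈ 2.50026.
Standard error of the difference = 2.50026·√2 ≈ 3.53590
z = 13 / 3.53590 ≈ 3.67658

3.68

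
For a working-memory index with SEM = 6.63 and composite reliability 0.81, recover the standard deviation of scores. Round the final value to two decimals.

σ = SEM·(1 − r)^(−1/2) ≈ 6.63·2.29416 ≈ 15.21026

15.21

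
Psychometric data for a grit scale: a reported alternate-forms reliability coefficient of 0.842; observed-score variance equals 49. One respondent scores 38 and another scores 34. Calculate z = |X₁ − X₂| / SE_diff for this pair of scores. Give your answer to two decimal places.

1.02

σ = 49^(1/2) = 7.0000
SEM = 7.0000 × √(1 − 0.8420) = 7.0000 × √0.1580 ≈ 7.0000 × 0.3975 ≈ 2.7824
SE_diff = SEM × √2 ≈ 2.7824 × 1.4142 ≈ 3.9350
z = |38 − 34| / 3.9350 = 4 / 3.9350 ≈ 1.0165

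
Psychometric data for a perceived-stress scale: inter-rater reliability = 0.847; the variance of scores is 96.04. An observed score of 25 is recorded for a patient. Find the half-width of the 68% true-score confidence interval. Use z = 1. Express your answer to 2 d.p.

SD = √96.04 = 9.800
SEM = 9.800 × √(1 − 0.847) = 9.800 × √0.153 ≃ 9.800 × 0.391 ≃ 3.833
Half-width = 1×3.833 ≃ 3.833

3.83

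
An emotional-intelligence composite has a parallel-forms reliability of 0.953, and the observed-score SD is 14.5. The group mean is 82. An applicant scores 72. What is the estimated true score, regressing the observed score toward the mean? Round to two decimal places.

72.47

T̂ = 0.9530(72) + 0.0470(82) ≃ 72.4700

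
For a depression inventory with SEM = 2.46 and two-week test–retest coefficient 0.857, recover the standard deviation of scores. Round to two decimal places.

σ = SEM·(1 − r)^(−1/2) ≃ 2.46·2.644 ≃ 6.505

6.51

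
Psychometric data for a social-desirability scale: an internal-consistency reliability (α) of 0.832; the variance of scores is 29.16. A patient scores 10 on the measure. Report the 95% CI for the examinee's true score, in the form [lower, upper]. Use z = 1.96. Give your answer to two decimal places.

[5.66, 14.34]

SD = √29.16 = 5.4000
The standard error of measurement is 5.4000·√(1 − 0.8320) ≈ 5.4000·0.4099 ≈ 2.2133.
1.96 · SEM ≈ 4.3381
95% CI: 10 ± 4.3381 = [5.6619, 14.3381]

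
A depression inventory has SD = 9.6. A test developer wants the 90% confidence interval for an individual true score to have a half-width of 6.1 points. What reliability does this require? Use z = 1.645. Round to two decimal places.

0.85

SEM needed = half-width / z = 6.1/1.645 ≈ 3.7082
Required reliability = 1 − (SEM/SD)² = 1 − 0.1492 ≈ 0.8508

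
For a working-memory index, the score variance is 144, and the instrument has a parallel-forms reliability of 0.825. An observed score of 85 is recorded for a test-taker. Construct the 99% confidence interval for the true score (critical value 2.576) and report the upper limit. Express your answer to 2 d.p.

σ = 144^(1/2) = 12.000
SEM = 12.000*√(1 − 0.825) ≈ 5.020
2.576 * SEM ≈ 12.931
Upper bound: 85 + 12.931 = 97.931

97.93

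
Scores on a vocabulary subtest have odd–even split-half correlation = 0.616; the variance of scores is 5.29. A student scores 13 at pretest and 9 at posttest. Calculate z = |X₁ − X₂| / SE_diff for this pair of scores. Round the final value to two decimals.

SD = √5.29 = 2.300
Full-length reliability (Spearman-Brown) = 2(0.616)/(1+0.616) ≃ 0.762
SEM = 2.300 * √(1 − 0.762) = 2.300 * √0.238 ≃ 2.300 * 0.487 ≃ 1.121
Standard error of the difference = 1.121·√2 ≃ 1.586
z = |13 − 9| / 1.586 = 4 / 1.586 ≃ 2.523

2.52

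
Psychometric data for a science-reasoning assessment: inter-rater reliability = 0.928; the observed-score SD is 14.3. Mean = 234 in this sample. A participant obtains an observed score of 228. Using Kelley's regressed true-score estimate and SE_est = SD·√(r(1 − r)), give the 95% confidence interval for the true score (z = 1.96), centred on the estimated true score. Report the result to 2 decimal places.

[221.19, 235.68]

T̂ = 0.928(228) + 0.072(234) ≈ 228.432
SE_est = SD · √(r(1 − r)) = 14.300 · √0.067 ≈ 14.300 · 0.258 ≈ 3.696
95% CI: 228.432 ± 7.245 ≈ (221.187, 235.677)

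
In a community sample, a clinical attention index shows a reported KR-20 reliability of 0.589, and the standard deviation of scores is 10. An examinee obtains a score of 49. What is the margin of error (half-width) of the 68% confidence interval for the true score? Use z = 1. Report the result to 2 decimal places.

SEM = 10.0000·√(1 − 0.5890) ≃ 6.4109
Margin = 1 · 6.4109 ≃ 6.4109

6.41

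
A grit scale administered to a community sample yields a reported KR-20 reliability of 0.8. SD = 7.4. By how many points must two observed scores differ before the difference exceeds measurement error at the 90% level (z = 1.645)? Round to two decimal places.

SEM = 7.40000 * √(1 − 0.80000) = 7.40000 * √0.20000 ≃ 7.40000 * 0.44721 ≃ 3.30938
SE_diff = SEM * √2 ≃ 3.30938 * 1.41421 ≃ 4.68017
Minimum reliable difference = 1.645 * SE_diff ≃ 1.645 * 4.68017 ≃ 7.69888

7.70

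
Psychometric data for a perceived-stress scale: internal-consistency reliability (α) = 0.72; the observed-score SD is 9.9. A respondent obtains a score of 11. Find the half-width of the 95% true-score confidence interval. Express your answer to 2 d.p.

SEM = 9.900*√(1 − 0.720) ≈ 5.239
1.96 * SEM ≈ 10.268

10.27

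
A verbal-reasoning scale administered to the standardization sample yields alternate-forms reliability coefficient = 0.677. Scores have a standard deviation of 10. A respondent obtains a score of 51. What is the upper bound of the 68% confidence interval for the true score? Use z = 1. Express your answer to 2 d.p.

The standard error of measurement is 10.000*√(1 − 0.677) ≈ 10.000*0.568 ≈ 5.683.
Half-width = 1*5.683 ≈ 5.683
Upper limit = 51 + 5.683 ≈ 56.683

56.68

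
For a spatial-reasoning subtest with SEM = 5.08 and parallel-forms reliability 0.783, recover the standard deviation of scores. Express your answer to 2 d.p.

σ = SEM·(1 − r)^(−1/2) ≈ 5.08*2.1467 ≈ 10.9052

10.91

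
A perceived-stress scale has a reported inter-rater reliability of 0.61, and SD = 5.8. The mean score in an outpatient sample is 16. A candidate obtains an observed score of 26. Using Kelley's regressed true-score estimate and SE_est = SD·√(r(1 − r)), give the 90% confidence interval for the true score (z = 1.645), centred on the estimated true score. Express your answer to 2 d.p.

T̂ = 0.61000(26) + 0.39000(16) ≈ 22.10000
SE_est = SD · √(r(1 − r)) = 5.80000 · √0.23790 ≈ 5.80000 · 0.48775 ≈ 2.82895
CI = 22.10000 ± 1.645 · 2.82895 → [17.44638, 26.75362]

[17.45, 26.75]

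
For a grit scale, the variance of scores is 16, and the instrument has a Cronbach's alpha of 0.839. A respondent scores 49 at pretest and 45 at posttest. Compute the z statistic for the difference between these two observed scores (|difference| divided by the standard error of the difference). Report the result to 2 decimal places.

SD = √16 ≈ 4.000
The standard error of measurement is 4.000*√(1 − 0.839) ≈ 4.000*0.401 ≈ 1.605.
Standard error of the difference = 1.605·√2 ≈ 2.270
z = 4 / 2.270 ≈ 1.762

1.76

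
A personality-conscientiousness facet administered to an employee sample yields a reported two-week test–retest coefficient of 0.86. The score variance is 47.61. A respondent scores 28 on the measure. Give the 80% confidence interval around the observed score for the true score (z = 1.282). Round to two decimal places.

σ = 47.61^(1/2) = 6.9000
The standard error of measurement is 6.9000·√(1 − 0.8600) ≈ 6.9000·0.3742 ≈ 2.5817.
1.282 · SEM ≈ 3.3098
80% CI: 28 ± 3.3098 = [24.6902, 31.3098]

[24.69, 31.31]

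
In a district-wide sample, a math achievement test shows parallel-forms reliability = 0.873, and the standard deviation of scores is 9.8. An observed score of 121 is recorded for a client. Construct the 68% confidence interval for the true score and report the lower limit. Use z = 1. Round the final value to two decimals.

117.51

The standard error of measurement is 9.8000·√(1 − 0.8730) ≈ 9.8000·0.3564 ≈ 3.4924.
Margin = 1 · 3.4924 ≈ 3.4924
Lower bound: 121 − 3.4924 = 117.5076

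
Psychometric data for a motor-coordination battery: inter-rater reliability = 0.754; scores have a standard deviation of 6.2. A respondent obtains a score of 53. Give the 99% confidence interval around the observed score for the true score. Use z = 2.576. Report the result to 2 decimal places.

The standard error of measurement is 6.20000×√(1 − 0.75400) ≈ 6.20000×0.49598 ≈ 3.07510.
Half-width = 2.576×3.07510 ≈ 7.92146
99% CI: 53 ± 7.92146 = [45.07854, 60.92146]

[45.08, 60.92]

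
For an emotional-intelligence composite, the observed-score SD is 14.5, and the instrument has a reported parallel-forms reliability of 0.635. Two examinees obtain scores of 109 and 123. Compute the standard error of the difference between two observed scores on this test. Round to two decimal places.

SEM = 14.5000*√(1 − 0.6350) ≈ 8.7602
SE_diff = √2 * SEM ≈ 12.3888

12.39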